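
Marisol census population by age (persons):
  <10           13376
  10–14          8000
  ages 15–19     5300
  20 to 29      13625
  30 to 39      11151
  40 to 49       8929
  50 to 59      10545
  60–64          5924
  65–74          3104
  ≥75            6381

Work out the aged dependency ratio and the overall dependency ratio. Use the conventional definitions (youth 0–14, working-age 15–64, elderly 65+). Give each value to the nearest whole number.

Old-age dependency ratio: 17
Total dependency ratio: 56

0–14: 13376 + 8000 = 21376
15–64: 5300 + 13625 + 11151 + 8929 + 10545 + 5924 = 55474
65+: 3104 + 6381 = 9485
Old-age dependency ratio = 9485 / 55474 × 100 = 17
Total dependency ratio = (21376 + 9485) / 55474 × 100 = 30861 / 55474 × 100 = 56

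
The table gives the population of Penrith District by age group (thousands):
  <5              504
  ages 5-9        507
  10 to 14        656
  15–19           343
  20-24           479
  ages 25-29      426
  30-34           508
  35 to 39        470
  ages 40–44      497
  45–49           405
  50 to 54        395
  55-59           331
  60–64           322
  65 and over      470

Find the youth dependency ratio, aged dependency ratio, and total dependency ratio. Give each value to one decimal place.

0–14: 504 + 507 + 656 = 1667
15–64: 343 + 479 + 426 + 508 + 470 + 497 + 405 + 395 + 331 + 322 = 4176
65+: 470
Youth dependency ratio = 1667 / 4176 × 100 = 39.9
Old-age dependency ratio = 470 / 4176 × 100 = 11.3
Total dependency ratio = (1667 + 470) / 4176 × 100 = 2137 / 4176 × 100 = 51.2

Youth dependency ratio: 39.9
Old-age dependency ratio: 11.3
Total dependency ratio: 51.2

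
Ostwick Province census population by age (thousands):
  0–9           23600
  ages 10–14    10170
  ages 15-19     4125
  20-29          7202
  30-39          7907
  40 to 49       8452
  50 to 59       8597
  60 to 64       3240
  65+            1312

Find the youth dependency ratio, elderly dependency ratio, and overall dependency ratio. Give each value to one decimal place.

0–14: 23600 + 10170 = 33770
15–64: 4125 + 7202 + 7907 + 8452 + 8597 + 3240 = 39523
65+: 1312
Youth dependency ratio = 33770 / 39523 × 100 = 85.4
Old-age dependency ratio = 1312 / 39523 × 100 = 3.3
Total dependency ratio = (33770 + 1312) / 39523 × 100 = 35082 / 39523 × 100 = 88.8

Youth dependency ratio: 85.4
Old-age dependency ratio: 3.3
Total dependency ratio: 88.8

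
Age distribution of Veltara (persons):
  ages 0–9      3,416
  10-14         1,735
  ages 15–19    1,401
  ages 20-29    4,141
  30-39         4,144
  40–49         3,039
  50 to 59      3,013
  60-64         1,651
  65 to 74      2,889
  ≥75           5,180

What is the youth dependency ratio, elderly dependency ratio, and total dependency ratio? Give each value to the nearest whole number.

Youth dependency ratio: 30
Old-age dependency ratio: 46
Total dependency ratio: 76

0–14: 3,416 + 1,735 = 5,151
15–64: 1,401 + 4,141 + 4,144 + 3,039 + 3,013 + 1,651 = 17,389
65+: 2,889 + 5,180 = 8,069
Youth dependency ratio = 5,151 / 17,389 × 100 = 30
Old-age dependency ratio = 8,069 / 17,389 × 100 = 46
Total dependency ratio = (5,151 + 8,069) / 17,389 × 100 = 13,220 / 17,389 × 100 = 76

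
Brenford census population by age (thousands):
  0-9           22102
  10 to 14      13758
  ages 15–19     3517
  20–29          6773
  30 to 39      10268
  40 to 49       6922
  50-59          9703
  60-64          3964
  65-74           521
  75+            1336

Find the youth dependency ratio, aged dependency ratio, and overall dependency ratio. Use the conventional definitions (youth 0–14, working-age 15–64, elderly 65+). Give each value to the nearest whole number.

0–14: 22102 + 13758 = 35860
15–64: 3517 + 6773 + 10268 + 6922 + 9703 + 3964 = 41147
65+: 521 + 1336 = 1857
Youth dependency ratio = 35860 / 41147 × 100 = 87
Old-age dependency ratio = 1857 / 41147 × 100 = 5
Total dependency ratio = (35860 + 1857) / 41147 × 100 = 37717 / 41147 × 100 = 92

Youth dependency ratio: 87
Old-age dependency ratio: 5
Total dependency ratio: 92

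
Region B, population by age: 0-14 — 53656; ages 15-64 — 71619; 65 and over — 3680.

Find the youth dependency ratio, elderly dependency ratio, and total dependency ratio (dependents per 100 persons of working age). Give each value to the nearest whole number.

Youth dependency ratio: 75
Old-age dependency ratio: 5
Total dependency ratio: 80

Youth dependency ratio = 53656 / 71619 × 100 = 75
Old-age dependency ratio = 3680 / 71619 × 100 = 5
Total dependency ratio = (53656 + 3680) / 71619 × 100 = 57336 / 71619 × 100 = 80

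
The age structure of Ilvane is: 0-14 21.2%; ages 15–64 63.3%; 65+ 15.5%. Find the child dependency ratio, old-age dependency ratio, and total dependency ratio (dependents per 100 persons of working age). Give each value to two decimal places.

Youth dependency ratio = 21.2 / 63.3 × 100 = 33.49
Old-age dependency ratio = 15.5 / 63.3 × 100 = 24.49
Total dependency ratio = (21.2 + 15.5) / 63.3 × 100 = 36.7 / 63.3 × 100 = 57.98

Youth dependency ratio: 33.49
Old-age dependency ratio: 24.49
Total dependency ratio: 57.98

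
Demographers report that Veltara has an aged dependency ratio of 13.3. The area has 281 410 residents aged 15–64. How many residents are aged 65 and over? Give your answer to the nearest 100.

Old-age dependency ratio = elderly / working-age × 100
13.3 = E / 281 410 × 100
⇒ 37 400

Aged 65 and over: 37 400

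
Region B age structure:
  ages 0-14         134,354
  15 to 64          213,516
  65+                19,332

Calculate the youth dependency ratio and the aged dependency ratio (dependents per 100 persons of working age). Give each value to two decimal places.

Youth dependency ratio: 62.92
Old-age dependency ratio: 9.05

Youth dependency ratio = 134,354 / 213,516 × 100 = 62.92
Old-age dependency ratio = 19,332 / 213,516 × 100 = 9.05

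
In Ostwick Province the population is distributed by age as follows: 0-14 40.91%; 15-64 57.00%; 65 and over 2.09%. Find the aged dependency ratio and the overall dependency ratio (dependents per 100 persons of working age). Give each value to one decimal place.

Old-age dependency ratio: 3.7
Total dependency ratio: 75.4

Old-age dependency ratio = 2.09 / 57.00 × 100 = 3.7
Total dependency ratio = (40.91 + 2.09) / 57.00 × 100 = 43.00 / 57.00 × 100 = 75.4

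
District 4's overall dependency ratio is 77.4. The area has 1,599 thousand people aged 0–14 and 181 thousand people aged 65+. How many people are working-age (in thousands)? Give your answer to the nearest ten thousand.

Total dependency ratio = (youth + elderly) / working-age × 100
77.4 = (1,599 + 181) / W × 100
⇒ 2,300

Working-age: 2,300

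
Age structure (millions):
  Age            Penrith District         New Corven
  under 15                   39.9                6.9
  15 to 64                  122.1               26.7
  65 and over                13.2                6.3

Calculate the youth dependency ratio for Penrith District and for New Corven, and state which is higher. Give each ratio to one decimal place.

Penrith District: 32.7
New Corven: 25.8
Higher: Penrith District

Penrith District: 39.9 / 122.1 × 100 = 32.7
New Corven: 6.9 / 26.7 × 100 = 25.8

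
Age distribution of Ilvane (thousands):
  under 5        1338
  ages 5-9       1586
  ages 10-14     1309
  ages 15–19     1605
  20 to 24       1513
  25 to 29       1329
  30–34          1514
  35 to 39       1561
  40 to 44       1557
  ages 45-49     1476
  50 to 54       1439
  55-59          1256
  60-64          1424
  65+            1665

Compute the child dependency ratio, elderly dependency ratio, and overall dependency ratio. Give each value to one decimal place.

Youth dependency ratio: 28.8
Old-age dependency ratio: 11.3
Total dependency ratio: 40.2

0–14: 1338 + 1586 + 1309 = 4233
15–64: 1605 + 1513 + 1329 + 1514 + 1561 + 1557 + 1476 + 1439 + 1256 + 1424 = 14674
65+: 1665
Youth dependency ratio = 4233 / 14674 × 100 = 28.8
Old-age dependency ratio = 1665 / 14674 × 100 = 11.3
Total dependency ratio = (4233 + 1665) / 14674 × 100 = 5898 / 14674 × 100 = 40.2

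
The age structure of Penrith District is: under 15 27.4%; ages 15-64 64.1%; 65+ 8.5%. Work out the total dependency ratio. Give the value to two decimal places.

Total dependency ratio: 56.01

Total dependency ratio = (27.4 + 8.5) / 64.1 × 100 = 35.9 / 64.1 × 100 = 56.01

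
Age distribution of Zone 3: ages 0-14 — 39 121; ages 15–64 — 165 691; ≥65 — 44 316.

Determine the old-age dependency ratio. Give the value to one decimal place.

Old-age dependency ratio: 26.7

Old-age dependency ratio = 44 316 / 165 691 × 100 = 26.7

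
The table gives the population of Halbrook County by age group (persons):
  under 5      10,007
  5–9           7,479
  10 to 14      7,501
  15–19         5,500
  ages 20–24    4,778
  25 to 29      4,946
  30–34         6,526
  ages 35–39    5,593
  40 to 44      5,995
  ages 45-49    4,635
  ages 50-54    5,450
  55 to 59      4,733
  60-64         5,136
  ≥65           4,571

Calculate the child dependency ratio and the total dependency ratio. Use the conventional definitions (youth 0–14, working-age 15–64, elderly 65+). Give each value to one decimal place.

0–14: 10,007 + 7,479 + 7,501 = 24,987
15–64: 5,500 + 4,778 + 4,946 + 6,526 + 5,593 + 5,995 + 4,635 + 5,450 + 4,733 + 5,136 = 53,292
65+: 4,571
Youth dependency ratio = 24,987 / 53,292 × 100 = 46.9
Total dependency ratio = (24,987 + 4,571) / 53,292 × 100 = 29,558 / 53,292 × 100 = 55.5

Youth dependency ratio: 46.9
Total dependency ratio: 55.5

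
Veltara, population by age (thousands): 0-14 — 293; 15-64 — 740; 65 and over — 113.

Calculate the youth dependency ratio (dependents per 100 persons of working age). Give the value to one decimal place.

Youth dependency ratio: 39.6

Youth dependency ratio = 293 / 740 × 100 = 39.6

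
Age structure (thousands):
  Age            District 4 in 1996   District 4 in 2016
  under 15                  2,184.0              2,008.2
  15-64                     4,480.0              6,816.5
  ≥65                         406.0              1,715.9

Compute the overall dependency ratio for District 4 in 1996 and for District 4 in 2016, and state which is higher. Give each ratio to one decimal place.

District 4 in 1996: (2,184.0 + 406.0) / 4,480.0 × 100 = 2,590.0 / 4,480.0 × 100 = 57.8
District 4 in 2016: (2,008.2 + 1,715.9) / 6,816.5 × 100 = 3,724.1 / 6,816.5 × 100 = 54.6

District 4 in 1996: 57.8
District 4 in 2016: 54.6
Higher: District 4 in 1996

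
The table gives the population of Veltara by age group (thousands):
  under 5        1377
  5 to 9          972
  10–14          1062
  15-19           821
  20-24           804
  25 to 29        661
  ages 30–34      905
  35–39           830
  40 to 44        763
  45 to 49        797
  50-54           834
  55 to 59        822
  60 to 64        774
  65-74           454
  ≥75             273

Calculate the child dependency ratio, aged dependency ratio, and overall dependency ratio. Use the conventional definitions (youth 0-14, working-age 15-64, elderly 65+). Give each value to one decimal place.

0–14: 1377 + 972 + 1062 = 3411
15–64: 821 + 804 + 661 + 905 + 830 + 763 + 797 + 834 + 822 + 774 = 8011
65+: 454 + 273 = 727
Youth dependency ratio = 3411 / 8011 × 100 = 42.6
Old-age dependency ratio = 727 / 8011 × 100 = 9.1
Total dependency ratio = (3411 + 727) / 8011 × 100 = 4138 / 8011 × 100 = 51.7

Youth dependency ratio: 42.6
Old-age dependency ratio: 9.1
Total dependency ratio: 51.7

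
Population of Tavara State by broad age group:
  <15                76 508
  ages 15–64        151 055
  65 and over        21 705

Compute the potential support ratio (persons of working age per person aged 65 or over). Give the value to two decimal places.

Potential support ratio = 151 055 / 21 705 = 6.96

Potential support ratio: 6.96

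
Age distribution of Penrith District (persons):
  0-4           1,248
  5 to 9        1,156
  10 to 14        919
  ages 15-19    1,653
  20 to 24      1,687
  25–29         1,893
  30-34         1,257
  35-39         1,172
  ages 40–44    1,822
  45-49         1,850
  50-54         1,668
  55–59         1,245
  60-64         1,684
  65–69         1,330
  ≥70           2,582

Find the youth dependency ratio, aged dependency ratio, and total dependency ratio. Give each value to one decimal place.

Youth dependency ratio: 20.9
Old-age dependency ratio: 24.6
Total dependency ratio: 45.4

0–14: 1,248 + 1,156 + 919 = 3,323
15–64: 1,653 + 1,687 + 1,893 + 1,257 + 1,172 + 1,822 + 1,850 + 1,668 + 1,245 + 1,684 = 15,931
65+: 1,330 + 2,582 = 3,912
Youth dependency ratio = 3,323 / 15,931 × 100 = 20.9
Old-age dependency ratio = 3,912 / 15,931 × 100 = 24.6
Total dependency ratio = (3,323 + 3,912) / 15,931 × 100 = 7,235 / 15,931 × 100 = 45.4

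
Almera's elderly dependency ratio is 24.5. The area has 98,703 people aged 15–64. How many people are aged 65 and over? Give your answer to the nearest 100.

Aged 65 and over: 24,200

Old-age dependency ratio = elderly / working-age × 100
24.5 = E / 98,703 × 100
⇒ 24,200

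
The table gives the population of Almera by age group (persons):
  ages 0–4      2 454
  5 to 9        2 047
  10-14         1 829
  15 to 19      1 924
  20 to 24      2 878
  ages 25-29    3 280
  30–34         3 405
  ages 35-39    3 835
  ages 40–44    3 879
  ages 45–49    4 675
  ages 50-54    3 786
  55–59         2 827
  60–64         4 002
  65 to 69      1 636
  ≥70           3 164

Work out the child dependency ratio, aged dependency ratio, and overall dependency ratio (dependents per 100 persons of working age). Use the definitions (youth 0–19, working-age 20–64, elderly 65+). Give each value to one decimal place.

Youth dependency ratio: 25.3
Old-age dependency ratio: 14.7
Total dependency ratio: 40.1

0–19: 2 454 + 2 047 + 1 829 + 1 924 = 8 254
20–64: 2 878 + 3 280 + 3 405 + 3 835 + 3 879 + 4 675 + 3 786 + 2 827 + 4 002 = 32 567
65+: 1 636 + 3 164 = 4 800
Youth dependency ratio = 8 254 / 32 567 × 100 = 25.3
Old-age dependency ratio = 4 800 / 32 567 × 100 = 14.7
Total dependency ratio = (8 254 + 4 800) / 32 567 × 100 = 13 054 / 32 567 × 100 = 40.1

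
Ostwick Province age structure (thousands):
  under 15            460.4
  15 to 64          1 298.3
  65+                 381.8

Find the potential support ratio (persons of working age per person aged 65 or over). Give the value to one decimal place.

Potential support ratio = 1 298.3 / 381.8 = 3.4

Potential support ratio: 3.4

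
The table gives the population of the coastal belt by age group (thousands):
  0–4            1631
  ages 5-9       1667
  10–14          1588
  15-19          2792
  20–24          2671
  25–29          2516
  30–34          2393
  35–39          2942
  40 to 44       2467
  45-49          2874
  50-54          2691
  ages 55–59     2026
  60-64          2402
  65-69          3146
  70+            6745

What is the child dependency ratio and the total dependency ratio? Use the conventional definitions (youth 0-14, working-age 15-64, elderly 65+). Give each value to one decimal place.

0–14: 1631 + 1667 + 1588 = 4886
15–64: 2792 + 2671 + 2516 + 2393 + 2942 + 2467 + 2874 + 2691 + 2026 + 2402 = 25774
65+: 3146 + 6745 = 9891
Youth dependency ratio = 4886 / 25774 × 100 = 19.0
Total dependency ratio = (4886 + 9891) / 25774 × 100 = 14777 / 25774 × 100 = 57.3

Youth dependency ratio: 19.0
Total dependency ratio: 57.3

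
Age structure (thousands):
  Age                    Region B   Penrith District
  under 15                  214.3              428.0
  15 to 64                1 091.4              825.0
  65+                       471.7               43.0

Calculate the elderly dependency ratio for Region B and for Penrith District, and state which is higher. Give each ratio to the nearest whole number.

Region B: 43
Penrith District: 5
Higher: Region B

Region B: 471.7 / 1 091.4 × 100 = 43
Penrith District: 43.0 / 825.0 × 100 = 5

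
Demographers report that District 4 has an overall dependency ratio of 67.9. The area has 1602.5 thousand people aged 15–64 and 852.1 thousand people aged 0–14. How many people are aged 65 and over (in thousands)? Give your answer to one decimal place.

Total dependency ratio = (youth + elderly) / working-age × 100
67.9 = (852.1 + E) / 1602.5 × 100
⇒ 236.0

Aged 65 and over: 236.0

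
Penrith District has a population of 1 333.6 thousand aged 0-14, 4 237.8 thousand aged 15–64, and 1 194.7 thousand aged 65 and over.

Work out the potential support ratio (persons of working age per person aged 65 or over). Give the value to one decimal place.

Potential support ratio: 3.5

Potential support ratio = 4 237.8 / 1 194.7 = 3.5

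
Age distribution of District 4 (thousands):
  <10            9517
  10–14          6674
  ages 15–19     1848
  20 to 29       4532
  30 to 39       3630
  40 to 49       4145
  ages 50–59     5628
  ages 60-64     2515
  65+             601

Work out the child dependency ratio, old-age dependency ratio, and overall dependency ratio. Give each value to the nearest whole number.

0–14: 9517 + 6674 = 16191
15–64: 1848 + 4532 + 3630 + 4145 + 5628 + 2515 = 22298
65+: 601
Youth dependency ratio = 16191 / 22298 × 100 = 73
Old-age dependency ratio = 601 / 22298 × 100 = 3
Total dependency ratio = (16191 + 601) / 22298 × 100 = 16792 / 22298 × 100 = 75

Youth dependency ratio: 73
Old-age dependency ratio: 3
Total dependency ratio: 75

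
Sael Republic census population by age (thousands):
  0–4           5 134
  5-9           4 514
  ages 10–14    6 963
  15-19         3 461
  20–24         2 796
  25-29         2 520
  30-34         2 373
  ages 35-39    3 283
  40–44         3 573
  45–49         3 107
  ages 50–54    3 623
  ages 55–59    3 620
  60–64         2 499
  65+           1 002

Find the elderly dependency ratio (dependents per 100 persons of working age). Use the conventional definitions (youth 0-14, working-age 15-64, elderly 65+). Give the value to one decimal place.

Old-age dependency ratio: 3.2

0–14: 5 134 + 4 514 + 6 963 = 16 611
15–64: 3 461 + 2 796 + 2 520 + 2 373 + 3 283 + 3 573 + 3 107 + 3 623 + 3 620 + 2 499 = 30 855
65+: 1 002
Old-age dependency ratio = 1 002 / 30 855 × 100 = 3.2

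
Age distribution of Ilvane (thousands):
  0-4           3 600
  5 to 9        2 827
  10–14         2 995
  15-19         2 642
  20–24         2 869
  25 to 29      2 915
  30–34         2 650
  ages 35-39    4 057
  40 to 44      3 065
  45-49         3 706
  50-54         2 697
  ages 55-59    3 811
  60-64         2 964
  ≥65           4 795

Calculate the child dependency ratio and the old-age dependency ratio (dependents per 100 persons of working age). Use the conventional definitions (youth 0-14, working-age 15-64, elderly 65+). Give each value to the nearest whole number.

Youth dependency ratio: 30
Old-age dependency ratio: 15

0–14: 3 600 + 2 827 + 2 995 = 9 422
15–64: 2 642 + 2 869 + 2 915 + 2 650 + 4 057 + 3 065 + 3 706 + 2 697 + 3 811 + 2 964 = 31 376
65+: 4 795
Youth dependency ratio = 9 422 / 31 376 × 100 = 30
Old-age dependency ratio = 4 795 / 31 376 × 100 = 15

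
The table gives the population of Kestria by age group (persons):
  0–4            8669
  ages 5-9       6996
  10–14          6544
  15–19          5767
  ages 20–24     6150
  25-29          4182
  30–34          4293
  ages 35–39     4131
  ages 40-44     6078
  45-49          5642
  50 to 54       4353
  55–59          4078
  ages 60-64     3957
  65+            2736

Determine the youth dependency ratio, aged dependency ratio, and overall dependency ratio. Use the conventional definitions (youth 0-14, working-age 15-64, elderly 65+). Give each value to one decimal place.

0–14: 8669 + 6996 + 6544 = 22209
15–64: 5767 + 6150 + 4182 + 4293 + 4131 + 6078 + 5642 + 4353 + 4078 + 3957 = 48631
65+: 2736
Youth dependency ratio = 22209 / 48631 × 100 = 45.7
Old-age dependency ratio = 2736 / 48631 × 100 = 5.6
Total dependency ratio = (22209 + 2736) / 48631 × 100 = 24945 / 48631 × 100 = 51.3

Youth dependency ratio: 45.7
Old-age dependency ratio: 5.6
Total dependency ratio: 51.3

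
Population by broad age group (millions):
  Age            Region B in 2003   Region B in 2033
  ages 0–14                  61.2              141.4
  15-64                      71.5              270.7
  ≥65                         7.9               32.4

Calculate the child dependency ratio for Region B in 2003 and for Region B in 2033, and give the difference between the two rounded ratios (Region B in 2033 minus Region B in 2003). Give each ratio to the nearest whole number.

Region B in 2003: 86
Region B in 2033: 52
Difference: -34

Region B in 2003: 61.2 / 71.5 × 100 = 86
Region B in 2033: 141.4 / 270.7 × 100 = 52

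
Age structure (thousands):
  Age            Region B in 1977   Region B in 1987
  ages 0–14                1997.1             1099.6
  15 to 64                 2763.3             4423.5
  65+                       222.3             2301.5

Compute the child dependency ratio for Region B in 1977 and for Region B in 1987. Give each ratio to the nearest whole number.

Region B in 1977: 1997.1 / 2763.3 × 100 = 72
Region B in 1987: 1099.6 / 4423.5 × 100 = 25

Region B in 1977: 72
Region B in 1987: 25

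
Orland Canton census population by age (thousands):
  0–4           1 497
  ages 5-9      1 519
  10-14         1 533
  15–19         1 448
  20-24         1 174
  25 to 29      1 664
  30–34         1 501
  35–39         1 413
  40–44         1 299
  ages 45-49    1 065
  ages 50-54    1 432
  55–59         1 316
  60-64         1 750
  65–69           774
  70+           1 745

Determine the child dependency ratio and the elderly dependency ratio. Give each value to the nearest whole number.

Youth dependency ratio: 32
Old-age dependency ratio: 18

0–14: 1 497 + 1 519 + 1 533 = 4 549
15–64: 1 448 + 1 174 + 1 664 + 1 501 + 1 413 + 1 299 + 1 065 + 1 432 + 1 316 + 1 750 = 14 062
65+: 774 + 1 745 = 2 519
Youth dependency ratio = 4 549 / 14 062 × 100 = 32
Old-age dependency ratio = 2 519 / 14 062 × 100 = 18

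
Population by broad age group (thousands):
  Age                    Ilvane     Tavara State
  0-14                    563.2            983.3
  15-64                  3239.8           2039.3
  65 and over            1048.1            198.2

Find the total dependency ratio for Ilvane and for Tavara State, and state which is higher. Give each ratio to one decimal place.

Ilvane: 49.7
Tavara State: 57.9
Higher: Tavara State

Ilvane: (563.2 + 1048.1) / 3239.8 × 100 = 1611.3 / 3239.8 × 100 = 49.7
Tavara State: (983.3 + 198.2) / 2039.3 × 100 = 1181.5 / 2039.3 × 100 = 57.9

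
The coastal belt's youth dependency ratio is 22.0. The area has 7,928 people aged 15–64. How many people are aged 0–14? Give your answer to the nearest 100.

Aged 0–14: 1,700

Youth dependency ratio = youth / working-age × 100
22.0 = Y / 7,928 × 100
⇒ 1,700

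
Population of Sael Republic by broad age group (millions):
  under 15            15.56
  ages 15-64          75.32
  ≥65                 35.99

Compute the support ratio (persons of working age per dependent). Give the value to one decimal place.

Support ratio: 1.5

Support ratio = 75.32 / (15.56 + 35.99) = 75.32 / 51.55 = 1.5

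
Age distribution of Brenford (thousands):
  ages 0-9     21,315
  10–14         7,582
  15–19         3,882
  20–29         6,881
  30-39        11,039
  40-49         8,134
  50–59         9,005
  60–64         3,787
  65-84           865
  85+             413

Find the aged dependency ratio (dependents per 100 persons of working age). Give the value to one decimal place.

0–14: 21,315 + 7,582 = 28,897
15–64: 3,882 + 6,881 + 11,039 + 8,134 + 9,005 + 3,787 = 42,728
65+: 865 + 413 = 1,278
Old-age dependency ratio = 1,278 / 42,728 × 100 = 3.0

Old-age dependency ratio: 3.0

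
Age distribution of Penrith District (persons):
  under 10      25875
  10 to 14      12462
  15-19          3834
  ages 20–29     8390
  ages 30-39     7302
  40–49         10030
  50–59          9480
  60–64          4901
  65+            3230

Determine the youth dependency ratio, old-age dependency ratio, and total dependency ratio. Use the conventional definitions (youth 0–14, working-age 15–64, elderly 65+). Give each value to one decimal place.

0–14: 25875 + 12462 = 38337
15–64: 3834 + 8390 + 7302 + 10030 + 9480 + 4901 = 43937
65+: 3230
Youth dependency ratio = 38337 / 43937 × 100 = 87.3
Old-age dependency ratio = 3230 / 43937 × 100 = 7.4
Total dependency ratio = (38337 + 3230) / 43937 × 100 = 41567 / 43937 × 100 = 94.6

Youth dependency ratio: 87.3
Old-age dependency ratio: 7.4
Total dependency ratio: 94.6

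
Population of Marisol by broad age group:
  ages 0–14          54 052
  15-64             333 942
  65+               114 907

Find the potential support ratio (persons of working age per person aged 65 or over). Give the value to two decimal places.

Potential support ratio: 2.91

Potential support ratio = 333 942 / 114 907 = 2.91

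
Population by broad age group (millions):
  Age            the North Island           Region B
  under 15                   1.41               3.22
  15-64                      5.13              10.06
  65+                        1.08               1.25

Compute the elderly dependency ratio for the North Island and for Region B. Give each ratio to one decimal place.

the North Island: 21.1
Region B: 12.4

the North Island: 1.08 / 5.13 × 100 = 21.1
Region B: 1.25 / 10.06 × 100 = 12.4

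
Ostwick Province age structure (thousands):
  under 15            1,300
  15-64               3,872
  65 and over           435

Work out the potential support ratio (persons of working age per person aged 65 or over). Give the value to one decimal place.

Potential support ratio = 3,872 / 435 = 8.9

Potential support ratio: 8.9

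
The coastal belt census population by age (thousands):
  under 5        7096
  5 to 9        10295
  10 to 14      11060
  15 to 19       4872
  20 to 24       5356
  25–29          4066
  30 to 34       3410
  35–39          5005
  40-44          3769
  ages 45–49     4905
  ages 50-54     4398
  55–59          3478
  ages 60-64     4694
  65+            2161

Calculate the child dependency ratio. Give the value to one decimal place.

0–14: 7096 + 10295 + 11060 = 28451
15–64: 4872 + 5356 + 4066 + 3410 + 5005 + 3769 + 4905 + 4398 + 3478 + 4694 = 43953
65+: 2161
Youth dependency ratio = 28451 / 43953 × 100 = 64.7

Youth dependency ratio: 64.7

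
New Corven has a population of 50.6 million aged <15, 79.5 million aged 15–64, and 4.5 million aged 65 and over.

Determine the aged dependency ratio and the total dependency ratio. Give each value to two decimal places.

Old-age dependency ratio: 5.66
Total dependency ratio: 69.31

Old-age dependency ratio = 4.5 / 79.5 × 100 = 5.66
Total dependency ratio = (50.6 + 4.5) / 79.5 × 100 = 55.1 / 79.5 × 100 = 69.31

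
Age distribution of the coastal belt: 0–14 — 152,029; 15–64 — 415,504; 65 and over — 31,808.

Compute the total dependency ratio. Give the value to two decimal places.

Total dependency ratio: 44.24

Total dependency ratio = (152,029 + 31,808) / 415,504 × 100 = 183,837 / 415,504 × 100 = 44.24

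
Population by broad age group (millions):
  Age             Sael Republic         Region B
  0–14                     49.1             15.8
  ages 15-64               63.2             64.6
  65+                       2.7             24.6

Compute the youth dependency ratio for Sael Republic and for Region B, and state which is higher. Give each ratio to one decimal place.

Sael Republic: 49.1 / 63.2 × 100 = 77.7
Region B: 15.8 / 64.6 × 100 = 24.5

Sael Republic: 77.7
Region B: 24.5
Higher: Sael Republic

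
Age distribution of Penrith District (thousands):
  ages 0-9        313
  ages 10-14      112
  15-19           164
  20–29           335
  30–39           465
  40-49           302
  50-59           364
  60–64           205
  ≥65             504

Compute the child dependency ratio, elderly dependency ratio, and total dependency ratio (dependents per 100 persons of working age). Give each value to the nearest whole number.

Youth dependency ratio: 23
Old-age dependency ratio: 27
Total dependency ratio: 51

0–14: 313 + 112 = 425
15–64: 164 + 335 + 465 + 302 + 364 + 205 = 1,835
65+: 504
Youth dependency ratio = 425 / 1,835 × 100 = 23
Old-age dependency ratio = 504 / 1,835 × 100 = 27
Total dependency ratio = (425 + 504) / 1,835 × 100 = 929 / 1,835 × 100 = 51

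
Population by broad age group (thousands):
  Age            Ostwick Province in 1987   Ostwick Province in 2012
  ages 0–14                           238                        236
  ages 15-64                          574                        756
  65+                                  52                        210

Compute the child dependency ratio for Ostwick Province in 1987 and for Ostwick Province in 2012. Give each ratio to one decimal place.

Ostwick Province in 1987: 238 / 574 × 100 = 41.5
Ostwick Province in 2012: 236 / 756 × 100 = 31.2

Ostwick Province in 1987: 41.5
Ostwick Province in 2012: 31.2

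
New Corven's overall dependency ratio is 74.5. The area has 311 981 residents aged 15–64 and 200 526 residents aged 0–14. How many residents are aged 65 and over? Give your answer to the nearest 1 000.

Aged 65 and over: 32 000

Total dependency ratio = (youth + elderly) / working-age × 100
74.5 = (200 526 + E) / 311 981 × 100
⇒ 32 000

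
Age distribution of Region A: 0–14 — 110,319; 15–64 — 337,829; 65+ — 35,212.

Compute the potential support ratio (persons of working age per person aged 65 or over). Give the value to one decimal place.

Potential support ratio = 337,829 / 35,212 = 9.6

Potential support ratio: 9.6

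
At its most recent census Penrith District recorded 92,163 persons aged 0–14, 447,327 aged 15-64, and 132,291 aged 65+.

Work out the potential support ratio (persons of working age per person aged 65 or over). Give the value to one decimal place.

Potential support ratio: 3.4

Potential support ratio = 447,327 / 132,291 = 3.4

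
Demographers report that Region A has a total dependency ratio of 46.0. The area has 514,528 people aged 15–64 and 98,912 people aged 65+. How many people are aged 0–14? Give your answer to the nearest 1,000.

Aged 0–14: 138,000

Total dependency ratio = (youth + elderly) / working-age × 100
46.0 = (Y + 98,912) / 514,528 × 100
⇒ 138,000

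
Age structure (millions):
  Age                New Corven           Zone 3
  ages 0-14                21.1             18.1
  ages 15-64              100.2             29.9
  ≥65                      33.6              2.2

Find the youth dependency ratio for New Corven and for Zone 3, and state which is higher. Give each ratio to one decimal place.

New Corven: 21.1
Zone 3: 60.5
Higher: Zone 3

New Corven: 21.1 / 100.2 × 100 = 21.1
Zone 3: 18.1 / 29.9 × 100 = 60.5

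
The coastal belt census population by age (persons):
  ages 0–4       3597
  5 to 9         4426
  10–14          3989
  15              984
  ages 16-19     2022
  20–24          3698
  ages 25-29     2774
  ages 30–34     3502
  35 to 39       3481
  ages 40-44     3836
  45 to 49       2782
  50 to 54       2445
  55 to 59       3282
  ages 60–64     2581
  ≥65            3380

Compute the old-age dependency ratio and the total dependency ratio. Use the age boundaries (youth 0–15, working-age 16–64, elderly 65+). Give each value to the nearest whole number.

0–15: 3597 + 4426 + 3989 + 984 = 12996
16–64: 2022 + 3698 + 2774 + 3502 + 3481 + 3836 + 2782 + 2445 + 3282 + 2581 = 30403
65+: 3380
Old-age dependency ratio = 3380 / 30403 × 100 = 11
Total dependency ratio = (12996 + 3380) / 30403 × 100 = 16376 / 30403 × 100 = 54

Old-age dependency ratio: 11
Total dependency ratio: 54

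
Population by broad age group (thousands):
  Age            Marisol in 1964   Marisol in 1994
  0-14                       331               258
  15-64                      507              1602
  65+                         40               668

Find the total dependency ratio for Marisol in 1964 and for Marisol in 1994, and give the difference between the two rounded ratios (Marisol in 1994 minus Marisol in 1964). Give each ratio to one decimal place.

Marisol in 1964: (331 + 40) / 507 × 100 = 371 / 507 × 100 = 73.2
Marisol in 1994: (258 + 668) / 1602 × 100 = 926 / 1602 × 100 = 57.8

Marisol in 1964: 73.2
Marisol in 1994: 57.8
Difference: -15.4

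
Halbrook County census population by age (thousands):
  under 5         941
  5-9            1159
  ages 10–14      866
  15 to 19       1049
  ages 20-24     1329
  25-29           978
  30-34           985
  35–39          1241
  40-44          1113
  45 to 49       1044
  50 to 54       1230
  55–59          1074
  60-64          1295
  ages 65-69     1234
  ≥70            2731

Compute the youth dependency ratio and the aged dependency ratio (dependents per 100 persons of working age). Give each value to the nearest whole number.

0–14: 941 + 1159 + 866 = 2966
15–64: 1049 + 1329 + 978 + 985 + 1241 + 1113 + 1044 + 1230 + 1074 + 1295 = 11338
65+: 1234 + 2731 = 3965
Youth dependency ratio = 2966 / 11338 × 100 = 26
Old-age dependency ratio = 3965 / 11338 × 100 = 35

Youth dependency ratio: 26
Old-age dependency ratio: 35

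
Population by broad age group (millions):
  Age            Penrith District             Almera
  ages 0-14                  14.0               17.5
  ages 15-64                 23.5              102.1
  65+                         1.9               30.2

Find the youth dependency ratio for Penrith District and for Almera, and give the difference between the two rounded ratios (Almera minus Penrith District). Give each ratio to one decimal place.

Penrith District: 14.0 / 23.5 × 100 = 59.6
Almera: 17.5 / 102.1 × 100 = 17.1

Penrith District: 59.6
Almera: 17.1
Difference: -42.5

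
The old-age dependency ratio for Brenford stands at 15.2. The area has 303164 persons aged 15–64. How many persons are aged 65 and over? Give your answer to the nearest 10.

Aged 65 and over: 46080

Old-age dependency ratio = elderly / working-age × 100
15.2 = E / 303164 × 100
⇒ 46080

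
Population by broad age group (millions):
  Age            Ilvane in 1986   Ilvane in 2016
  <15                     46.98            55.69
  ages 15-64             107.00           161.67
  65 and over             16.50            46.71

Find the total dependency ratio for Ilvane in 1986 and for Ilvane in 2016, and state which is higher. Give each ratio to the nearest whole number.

Ilvane in 1986: (46.98 + 16.50) / 107.00 × 100 = 63.48 / 107.00 × 100 = 59
Ilvane in 2016: (55.69 + 46.71) / 161.67 × 100 = 102.40 / 161.67 × 100 = 63

Ilvane in 1986: 59
Ilvane in 2016: 63
Higher: Ilvane in 2016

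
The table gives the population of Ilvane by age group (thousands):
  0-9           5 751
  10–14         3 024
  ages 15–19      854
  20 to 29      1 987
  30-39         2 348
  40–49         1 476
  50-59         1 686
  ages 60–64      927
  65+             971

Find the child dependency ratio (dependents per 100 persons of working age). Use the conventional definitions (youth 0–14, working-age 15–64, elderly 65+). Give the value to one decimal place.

0–14: 5 751 + 3 024 = 8 775
15–64: 854 + 1 987 + 2 348 + 1 476 + 1 686 + 927 = 9 278
65+: 971
Youth dependency ratio = 8 775 / 9 278 × 100 = 94.6

Youth dependency ratio: 94.6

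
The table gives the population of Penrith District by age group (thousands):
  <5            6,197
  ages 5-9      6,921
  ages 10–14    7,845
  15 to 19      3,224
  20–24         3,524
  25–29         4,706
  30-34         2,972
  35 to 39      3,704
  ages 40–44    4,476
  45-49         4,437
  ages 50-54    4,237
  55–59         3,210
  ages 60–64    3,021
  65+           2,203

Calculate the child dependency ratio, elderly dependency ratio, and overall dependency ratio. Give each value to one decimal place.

0–14: 6,197 + 6,921 + 7,845 = 20,963
15–64: 3,224 + 3,524 + 4,706 + 2,972 + 3,704 + 4,476 + 4,437 + 4,237 + 3,210 + 3,021 = 37,511
65+: 2,203
Youth dependency ratio = 20,963 / 37,511 × 100 = 55.9
Old-age dependency ratio = 2,203 / 37,511 × 100 = 5.9
Total dependency ratio = (20,963 + 2,203) / 37,511 × 100 = 23,166 / 37,511 × 100 = 61.8

Youth dependency ratio: 55.9
Old-age dependency ratio: 5.9
Total dependency ratio: 61.8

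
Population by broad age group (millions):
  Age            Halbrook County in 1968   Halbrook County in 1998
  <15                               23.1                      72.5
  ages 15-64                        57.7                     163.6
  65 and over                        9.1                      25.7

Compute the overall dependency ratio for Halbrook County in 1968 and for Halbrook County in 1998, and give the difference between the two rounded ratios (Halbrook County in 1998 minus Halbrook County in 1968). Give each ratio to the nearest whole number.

Halbrook County in 1968: 56
Halbrook County in 1998: 60
Difference: +4

Halbrook County in 1968: (23.1 + 9.1) / 57.7 × 100 = 32.2 / 57.7 × 100 = 56
Halbrook County in 1998: (72.5 + 25.7) / 163.6 × 100 = 98.2 / 163.6 × 100 = 60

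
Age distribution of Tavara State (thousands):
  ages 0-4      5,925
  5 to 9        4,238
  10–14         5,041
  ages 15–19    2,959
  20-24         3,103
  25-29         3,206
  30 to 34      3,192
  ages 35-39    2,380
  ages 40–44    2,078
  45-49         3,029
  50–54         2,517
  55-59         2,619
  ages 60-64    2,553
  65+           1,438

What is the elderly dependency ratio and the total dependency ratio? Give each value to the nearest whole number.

Old-age dependency ratio: 5
Total dependency ratio: 60

0–14: 5,925 + 4,238 + 5,041 = 15,204
15–64: 2,959 + 3,103 + 3,206 + 3,192 + 2,380 + 2,078 + 3,029 + 2,517 + 2,619 + 2,553 = 27,636
65+: 1,438
Old-age dependency ratio = 1,438 / 27,636 × 100 = 5
Total dependency ratio = (15,204 + 1,438) / 27,636 × 100 = 16,642 / 27,636 × 100 = 60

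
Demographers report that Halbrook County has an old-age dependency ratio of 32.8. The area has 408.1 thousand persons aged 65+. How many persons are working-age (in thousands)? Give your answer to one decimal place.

Working-age: 1 244.2

Old-age dependency ratio = elderly / working-age × 100
32.8 = 408.1 / W × 100
⇒ 1 244.2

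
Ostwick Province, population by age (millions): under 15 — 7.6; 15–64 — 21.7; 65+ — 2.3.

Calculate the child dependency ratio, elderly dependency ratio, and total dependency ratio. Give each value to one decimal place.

Youth dependency ratio: 35.0
Old-age dependency ratio: 10.6
Total dependency ratio: 45.6

Youth dependency ratio = 7.6 / 21.7 × 100 = 35.0
Old-age dependency ratio = 2.3 / 21.7 × 100 = 10.6
Total dependency ratio = (7.6 + 2.3) / 21.7 × 100 = 9.9 / 21.7 × 100 = 45.6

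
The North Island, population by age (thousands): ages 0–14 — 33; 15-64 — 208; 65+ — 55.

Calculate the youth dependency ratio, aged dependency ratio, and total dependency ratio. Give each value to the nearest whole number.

Youth dependency ratio: 16
Old-age dependency ratio: 26
Total dependency ratio: 42

Youth dependency ratio = 33 / 208 × 100 = 16
Old-age dependency ratio = 55 / 208 × 100 = 26
Total dependency ratio = (33 + 55) / 208 × 100 = 88 / 208 × 100 = 42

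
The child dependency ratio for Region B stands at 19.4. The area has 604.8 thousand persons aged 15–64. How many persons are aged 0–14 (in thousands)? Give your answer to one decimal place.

Aged 0–14: 117.3

Youth dependency ratio = youth / working-age × 100
19.4 = Y / 604.8 × 100
⇒ 117.3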